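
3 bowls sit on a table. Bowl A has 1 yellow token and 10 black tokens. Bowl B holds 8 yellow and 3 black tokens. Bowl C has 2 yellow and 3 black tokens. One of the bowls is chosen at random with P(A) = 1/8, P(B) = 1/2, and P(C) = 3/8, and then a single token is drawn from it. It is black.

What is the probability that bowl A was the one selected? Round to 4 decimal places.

0.2392

The likelihood of this draw under each hypothesis: P(data | bowl A) = (10/11) = 10/11; P(data | bowl B) = (3/11) = 3/11; P(data | bowl C) = (3/5) = 3/5.
Multiplying each by its prior: 1/8 · 10/11 = 5/44, 1/2 · 3/11 = 3/22, 3/8 · 3/5 = 9/40; with total 19/40.
So P(bowl A | data) = (5/44) / (19/40) = 50/209.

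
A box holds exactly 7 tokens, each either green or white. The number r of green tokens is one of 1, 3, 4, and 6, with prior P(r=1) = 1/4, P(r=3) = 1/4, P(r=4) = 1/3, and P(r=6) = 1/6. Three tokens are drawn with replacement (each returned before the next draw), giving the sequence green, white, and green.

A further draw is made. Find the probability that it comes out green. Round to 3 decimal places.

The likelihood of the observed sequence under each hypothesis: P(data | r = 1) = (1/7)(6/7)(1/7) = 6/343; P(data | r = 3) = (3/7)(4/7)(3/7) = 36/343; P(data | r = 4) = (4/7)(3/7)(4/7) = 48/343; P(data | r = 6) = (6/7)(1/7)(6/7) = 36/343.
Multiplying each by its prior: 1/4 · 6/343 = 3/686, 1/4 · 36/343 = 9/343, 1/3 · 48/343 = 16/343, 1/6 · 36/343 = 6/343; summing to 65/686.
The posterior is then P(r = 1 | data) = 3/65, P(r = 3 | data) = 18/65, P(r = 4 | data) = 32/65, P(r = 6 | data) = 12/65.
The predictive probability is P(green next | data) = (1/7)(3/65) + (3/7)(18/65) + (4/7)(32/65) + (6/7)(12/65) = 257/455.

0.565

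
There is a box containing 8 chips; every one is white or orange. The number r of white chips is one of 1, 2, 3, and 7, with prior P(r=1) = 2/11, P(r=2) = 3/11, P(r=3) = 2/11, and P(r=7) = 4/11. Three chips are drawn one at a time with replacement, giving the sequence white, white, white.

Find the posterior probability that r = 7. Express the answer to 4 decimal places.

0.9449

The likelihood of the observed sequence under each hypothesis: P(data | r = 1) = (1/8)(1/8)(1/8) = 0.0019531; P(data | r = 2) = (2/8)(2/8)(2/8) = 0.015625; P(data | r = 3) = (3/8)(3/8)(3/8) = 0.052734; P(data | r = 7) = (7/8)(7/8)(7/8) = 0.66992.
The prior-weighted likelihoods are 2/11 · 0.0019531 = 0.00035511, 3/11 · 0.015625 = 0.0042614, 2/11 · 0.052734 = 0.0095881, 4/11 · 0.66992 = 0.24361; these sum to 0.25781.
So P(r = 7 | data) = (0.24361) / (0.25781) = 0.9449.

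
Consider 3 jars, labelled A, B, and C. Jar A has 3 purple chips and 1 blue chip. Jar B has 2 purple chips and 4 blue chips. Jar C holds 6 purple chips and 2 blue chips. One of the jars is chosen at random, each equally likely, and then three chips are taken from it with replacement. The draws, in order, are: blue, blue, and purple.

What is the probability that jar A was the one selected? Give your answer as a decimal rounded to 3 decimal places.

0.194

For each hypothesis, P(data | H) works out to: P(data | jar A) = (1/4)(1/4)(3/4) = 0.046875; P(data | jar B) = (4/6)(4/6)(2/6) = 0.14815; P(data | jar C) = (2/8)(2/8)(6/8) = 0.046875.
Multiplying each by its prior: 1/3 · 0.046875 = 0.015625, 1/3 · 0.14815 = 0.049383, 1/3 · 0.046875 = 0.015625; these sum to 0.080633.
Therefore the posterior P(jar A | data) = (0.015625) / (0.080633) = 0.19378.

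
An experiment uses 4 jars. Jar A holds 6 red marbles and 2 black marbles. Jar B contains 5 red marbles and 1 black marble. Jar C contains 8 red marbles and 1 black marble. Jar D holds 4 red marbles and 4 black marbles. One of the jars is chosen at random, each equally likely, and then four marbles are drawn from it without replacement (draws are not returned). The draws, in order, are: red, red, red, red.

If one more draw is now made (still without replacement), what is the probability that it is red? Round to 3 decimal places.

0.643

Compute the likelihood of the observed sequence for each case: P(data | jar A) = (6/8)(5/7)(4/6)(3/5) = 3/14; P(data | jar B) = (5/6)(4/5)(3/4)(2/3) = 1/3; P(data | jar C) = (8/9)(7/8)(6/7)(5/6) = 5/9; P(data | jar D) = (4/8)(3/7)(2/6)(1/5) = 1/70.
The prior-weighted likelihoods are 1/4 · 3/14 = 3/56, 1/4 · 1/3 = 1/12, 1/4 · 5/9 = 5/36, 1/4 · 1/70 = 1/280; with total 88/315.
Dividing through by the total gives posterior P(jar A | data) = 0.19176, P(jar B | data) = 0.2983, P(jar C | data) = 0.49716, P(jar D | data) = 0.012784.
So P(red next | data) = Σ P(red next | H) P(H | data) = (1/2)(0.19176) + (1/2)(0.2983) + (4/5)(0.49716) + (0)(0.012784) = 0.64276.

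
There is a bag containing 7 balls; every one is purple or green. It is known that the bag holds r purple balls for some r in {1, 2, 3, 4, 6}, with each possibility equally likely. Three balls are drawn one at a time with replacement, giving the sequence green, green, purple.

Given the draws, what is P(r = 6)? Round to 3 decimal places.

0.034

Compute the likelihood of the observed sequence for each case: P(data | r = 1) = (6/7)(6/7)(1/7) = 0.10496; P(data | r = 2) = (5/7)(5/7)(2/7) = 0.14577; P(data | r = 3) = (4/7)(4/7)(3/7) = 0.13994; P(data | r = 4) = (3/7)(3/7)(4/7) = 0.10496; P(data | r = 6) = (1/7)(1/7)(6/7) = 0.017493.
Multiplying each by its prior: 1/5 · 0.10496 = 0.020991, 1/5 · 0.14577 = 0.029155, 1/5 · 0.13994 = 0.027988, 1/5 · 0.10496 = 0.020991, 1/5 · 0.017493 = 0.0034985; these sum to 0.10262.
So P(r = 6 | data) = (0.0034985) / (0.10262) = 0.034091.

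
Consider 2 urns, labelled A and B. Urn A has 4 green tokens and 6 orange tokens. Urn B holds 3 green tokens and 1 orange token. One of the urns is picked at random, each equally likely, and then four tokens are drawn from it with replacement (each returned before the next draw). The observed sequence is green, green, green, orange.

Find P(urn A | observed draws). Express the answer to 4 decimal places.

For each hypothesis, P(data | H) works out to: P(data | urn A) = (4/10)(4/10)(4/10)(6/10) = 0.0384; P(data | urn B) = (3/4)(3/4)(3/4)(1/4) = 0.10547.
The prior-weighted likelihoods are 1/2 · 0.0384 = 0.0192, 1/2 · 0.10547 = 0.052734; with total 0.071934.
Hence P(urn A | data) = (0.0192) / (0.071934) = 0.26691.

0.2669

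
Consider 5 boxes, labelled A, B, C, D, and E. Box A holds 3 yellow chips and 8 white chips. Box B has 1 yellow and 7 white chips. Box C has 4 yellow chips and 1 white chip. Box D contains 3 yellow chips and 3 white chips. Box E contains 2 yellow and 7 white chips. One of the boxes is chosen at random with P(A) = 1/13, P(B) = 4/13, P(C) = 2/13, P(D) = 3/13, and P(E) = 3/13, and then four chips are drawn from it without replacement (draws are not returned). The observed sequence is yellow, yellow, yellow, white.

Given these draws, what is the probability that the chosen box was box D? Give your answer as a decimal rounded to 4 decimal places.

0.2698

For each hypothesis, P(data | H) works out to: P(data | box A) = (3/11)(2/10)(1/9)(8/8) = 0.0060606; P(data | box B) = (1/8)(0/7) = 0; P(data | box C) = (4/5)(3/4)(2/3)(1/2) = 0.2; P(data | box D) = (3/6)(2/5)(1/4)(3/3) = 0.05; P(data | box E) = (2/9)(1/8)(0/7) = 0.
Weighting by the prior gives 1/13 · 0.0060606 = 0.0004662, 4/13 · 0 = 0, 2/13 · 0.2 = 0.030769, 3/13 · 0.05 = 0.011538, 3/13 · 0 = 0; summing to 0.042774.
By Bayes' rule, P(box D | data) = (0.011538) / (0.042774) = 0.26975.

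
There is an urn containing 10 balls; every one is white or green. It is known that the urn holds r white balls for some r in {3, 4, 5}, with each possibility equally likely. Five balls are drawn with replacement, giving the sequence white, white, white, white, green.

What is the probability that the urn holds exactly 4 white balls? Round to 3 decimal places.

0.294

Under each hypothesis, the probability of the observed sequence is: P(data | r = 3) = (3/10)(3/10)(3/10)(3/10)(7/10) = 0.00567; P(data | r = 4) = (4/10)(4/10)(4/10)(4/10)(6/10) = 0.01536; P(data | r = 5) = (5/10)(5/10)(5/10)(5/10)(5/10) = 0.03125.
Multiplying each by its prior: 1/3 · 0.00567 = 0.00189, 1/3 · 0.01536 = 0.00512, 1/3 · 0.03125 = 0.010417; with total 0.017427.
So P(r = 4 | data) = (0.00512) / (0.017427) = 0.2938.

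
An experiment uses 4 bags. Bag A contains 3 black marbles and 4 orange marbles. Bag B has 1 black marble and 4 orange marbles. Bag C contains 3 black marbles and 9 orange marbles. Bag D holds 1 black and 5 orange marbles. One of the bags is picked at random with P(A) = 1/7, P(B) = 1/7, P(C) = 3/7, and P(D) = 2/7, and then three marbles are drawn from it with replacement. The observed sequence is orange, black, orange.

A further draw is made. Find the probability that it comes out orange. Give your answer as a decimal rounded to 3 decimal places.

For each hypothesis, P(data | H) works out to: P(data | bag A) = (4/7)(3/7)(4/7) = 0.13994; P(data | bag B) = (4/5)(1/5)(4/5) = 0.128; P(data | bag C) = (9/12)(3/12)(9/12) = 0.14062; P(data | bag D) = (5/6)(1/6)(5/6) = 0.11574.
Multiplying each by its prior: 1/7 · 0.13994 = 0.019992, 1/7 · 0.128 = 0.018286, 3/7 · 0.14062 = 0.060268, 2/7 · 0.11574 = 0.033069; with total 0.13161.
Dividing through by the total gives posterior P(bag A | data) = 0.1519, P(bag B | data) = 0.13893, P(bag C | data) = 0.45791, P(bag D | data) = 0.25126.
So P(orange next | data) = Σ P(orange next | H) P(H | data) = (4/7)(0.1519) + (4/5)(0.13893) + (3/4)(0.45791) + (5/6)(0.25126) = 0.75076.

0.751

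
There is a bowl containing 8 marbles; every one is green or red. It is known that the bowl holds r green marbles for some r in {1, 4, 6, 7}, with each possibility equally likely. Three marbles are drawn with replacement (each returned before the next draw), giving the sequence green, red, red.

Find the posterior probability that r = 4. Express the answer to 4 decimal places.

0.4444

Compute the likelihood of the observed sequence for each case: P(data | r = 1) = (1/8)(7/8)(7/8) = 0.095703; P(data | r = 4) = (4/8)(4/8)(4/8) = 0.125; P(data | r = 6) = (6/8)(2/8)(2/8) = 0.046875; P(data | r = 7) = (7/8)(1/8)(1/8) = 0.013672.
Multiplying each by its prior: 1/4 · 0.095703 = 0.023926, 1/4 · 0.125 = 0.03125, 1/4 · 0.046875 = 0.011719, 1/4 · 0.013672 = 0.003418; with total 0.070312.
Therefore the posterior P(r = 4 | data) = (0.03125) / (0.070312) = 0.44444.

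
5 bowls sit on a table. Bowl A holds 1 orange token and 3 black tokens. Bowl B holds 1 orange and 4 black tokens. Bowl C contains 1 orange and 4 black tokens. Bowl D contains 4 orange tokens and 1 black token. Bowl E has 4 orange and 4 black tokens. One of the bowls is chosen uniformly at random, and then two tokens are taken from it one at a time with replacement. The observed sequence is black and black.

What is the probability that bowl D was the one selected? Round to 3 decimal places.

0.019

Under each hypothesis, the probability of the observed sequence is: P(data | bowl A) = (3/4)(3/4) = 0.5625; P(data | bowl B) = (4/5)(4/5) = 0.64; P(data | bowl C) = (4/5)(4/5) = 0.64; P(data | bowl D) = (1/5)(1/5) = 0.04; P(data | bowl E) = (4/8)(4/8) = 0.25.
Weighting by the prior gives 1/5 · 0.5625 = 0.1125, 1/5 · 0.64 = 0.128, 1/5 · 0.64 = 0.128, 1/5 · 0.04 = 0.008, 1/5 · 0.25 = 0.05; with total 0.4265.
Hence P(bowl D | data) = (0.008) / (0.4265) = 0.018757.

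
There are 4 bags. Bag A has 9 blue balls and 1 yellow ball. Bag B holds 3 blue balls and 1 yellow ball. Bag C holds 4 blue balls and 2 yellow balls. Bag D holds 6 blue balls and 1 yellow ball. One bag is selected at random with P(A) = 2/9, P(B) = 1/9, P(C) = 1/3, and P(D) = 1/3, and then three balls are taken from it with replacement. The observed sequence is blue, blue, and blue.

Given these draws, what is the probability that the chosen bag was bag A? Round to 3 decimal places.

0.313

The likelihood of the observed sequence under each hypothesis: P(data | bag A) = (9/10)(9/10)(9/10) = 0.729; P(data | bag B) = (3/4)(3/4)(3/4) = 0.42188; P(data | bag C) = (4/6)(4/6)(4/6) = 0.2963; P(data | bag D) = (6/7)(6/7)(6/7) = 0.62974.
The prior-weighted likelihoods are 2/9 · 0.729 = 0.162, 1/9 · 0.42188 = 0.046875, 1/3 · 0.2963 = 0.098765, 1/3 · 0.62974 = 0.20991; these sum to 0.51755.
By Bayes' rule, P(bag A | data) = (0.162) / (0.51755) = 0.31301.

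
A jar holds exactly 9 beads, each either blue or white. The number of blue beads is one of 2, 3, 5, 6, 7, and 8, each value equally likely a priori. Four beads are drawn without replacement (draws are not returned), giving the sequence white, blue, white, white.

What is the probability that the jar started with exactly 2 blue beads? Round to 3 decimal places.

0.449

For each hypothesis, P(data | H) works out to: P(data | r = 2) = (7/9)(2/8)(6/7)(5/6) = 5/36; P(data | r = 3) = (6/9)(3/8)(5/7)(4/6) = 5/42; P(data | r = 5) = (4/9)(5/8)(3/7)(2/6) = 5/126; P(data | r = 6) = (3/9)(6/8)(2/7)(1/6) = 1/84; P(data | r = 7) = (2/9)(7/8)(1/7)(0/6) = 0; P(data | r = 8) = (1/9)(8/8)(0/7) = 0.
The prior-weighted likelihoods are 1/6 · 5/36 = 5/216, 1/6 · 5/42 = 5/252, 1/6 · 5/126 = 5/756, 1/6 · 1/84 = 1/504, 1/6 · 0 = 0, 1/6 · 0 = 0; with total 13/252.
Therefore the posterior P(r = 2 | data) = (5/216) / (13/252) = 35/78.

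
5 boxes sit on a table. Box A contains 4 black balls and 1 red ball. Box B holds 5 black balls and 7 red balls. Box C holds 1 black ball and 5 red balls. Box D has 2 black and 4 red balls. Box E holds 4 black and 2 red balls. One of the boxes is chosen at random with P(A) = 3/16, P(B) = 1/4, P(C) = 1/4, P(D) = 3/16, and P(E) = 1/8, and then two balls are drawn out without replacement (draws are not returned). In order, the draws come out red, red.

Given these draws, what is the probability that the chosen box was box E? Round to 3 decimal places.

Compute the likelihood of the observed sequence for each case: P(data | box A) = (1/5)(0/4) = 0; P(data | box B) = (7/12)(6/11) = 7/22; P(data | box C) = (5/6)(4/5) = 2/3; P(data | box D) = (4/6)(3/5) = 2/5; P(data | box E) = (2/6)(1/5) = 1/15.
Weighting by the prior gives 3/16 · 0 = 0, 1/4 · 7/22 = 7/88, 1/4 · 2/3 = 1/6, 3/16 · 2/5 = 3/40, 1/8 · 1/15 = 1/120; with total 29/88.
Hence P(box E | data) = (1/120) / (29/88) = 11/435.

0.025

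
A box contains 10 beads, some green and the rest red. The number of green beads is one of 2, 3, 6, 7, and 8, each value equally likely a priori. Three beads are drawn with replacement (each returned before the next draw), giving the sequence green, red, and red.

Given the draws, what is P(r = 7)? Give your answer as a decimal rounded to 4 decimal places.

0.1352

For each hypothesis, P(data | H) works out to: P(data | r = 2) = (2/10)(8/10)(8/10) = 0.128; P(data | r = 3) = (3/10)(7/10)(7/10) = 0.147; P(data | r = 6) = (6/10)(4/10)(4/10) = 0.096; P(data | r = 7) = (7/10)(3/10)(3/10) = 0.063; P(data | r = 8) = (8/10)(2/10)(2/10) = 0.032.
The prior-weighted likelihoods are 1/5 · 0.128 = 0.0256, 1/5 · 0.147 = 0.0294, 1/5 · 0.096 = 0.0192, 1/5 · 0.063 = 0.0126, 1/5 · 0.032 = 0.0064; these sum to 0.0932.
Therefore the posterior P(r = 7 | data) = (0.0126) / (0.0932) = 0.13519.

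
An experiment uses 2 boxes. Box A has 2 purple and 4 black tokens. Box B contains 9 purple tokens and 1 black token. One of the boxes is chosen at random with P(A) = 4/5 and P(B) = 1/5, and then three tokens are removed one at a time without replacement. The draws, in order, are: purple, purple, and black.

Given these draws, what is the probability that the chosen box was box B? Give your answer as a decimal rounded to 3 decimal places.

0.273

The likelihood of the observed sequence under each hypothesis: P(data | box A) = (2/6)(1/5)(4/4) = 1/15; P(data | box B) = (9/10)(8/9)(1/8) = 1/10.
The prior-weighted likelihoods are 4/5 · 1/15 = 4/75, 1/5 · 1/10 = 1/50; with total 11/150.
By Bayes' rule, P(box B | data) = (1/50) / (11/150) = 3/11.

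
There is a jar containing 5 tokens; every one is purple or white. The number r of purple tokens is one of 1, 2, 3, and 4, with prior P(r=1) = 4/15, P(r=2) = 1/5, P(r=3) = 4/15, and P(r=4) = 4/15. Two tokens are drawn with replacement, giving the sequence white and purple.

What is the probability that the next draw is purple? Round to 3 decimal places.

For each hypothesis, P(data | H) works out to: P(data | r = 1) = (4/5)(1/5) = 4/25; P(data | r = 2) = (3/5)(2/5) = 6/25; P(data | r = 3) = (2/5)(3/5) = 6/25; P(data | r = 4) = (1/5)(4/5) = 4/25.
Weighting by the prior gives 4/15 · 4/25 = 16/375, 1/5 · 6/25 = 6/125, 4/15 · 6/25 = 8/125, 4/15 · 4/25 = 16/375; these sum to 74/375.
Normalising, the posterior is P(r = 1 | data) = 8/37, P(r = 2 | data) = 9/37, P(r = 3 | data) = 12/37, P(r = 4 | data) = 8/37.
Averaging over the posterior, P(purple next | data) = (1/5)(8/37) + (2/5)(9/37) + (3/5)(12/37) + (4/5)(8/37) = 94/185.

0.508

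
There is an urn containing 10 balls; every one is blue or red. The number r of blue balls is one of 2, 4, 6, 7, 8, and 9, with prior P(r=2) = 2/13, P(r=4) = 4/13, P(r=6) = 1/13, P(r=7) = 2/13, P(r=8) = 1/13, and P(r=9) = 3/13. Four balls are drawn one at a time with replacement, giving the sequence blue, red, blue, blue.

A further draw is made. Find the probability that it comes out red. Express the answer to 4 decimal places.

0.3092

Compute the likelihood of the observed sequence for each case: P(data | r = 2) = (2/10)(8/10)(2/10)(2/10) = 0.0064; P(data | r = 4) = (4/10)(6/10)(4/10)(4/10) = 0.0384; P(data | r = 6) = (6/10)(4/10)(6/10)(6/10) = 0.0864; P(data | r = 7) = (7/10)(3/10)(7/10)(7/10) = 0.1029; P(data | r = 8) = (8/10)(2/10)(8/10)(8/10) = 0.1024; P(data | r = 9) = (9/10)(1/10)(9/10)(9/10) = 0.0729.
Weighting by the prior gives 2/13 · 0.0064 = 0.00098462, 4/13 · 0.0384 = 0.011815, 1/13 · 0.0864 = 0.0066462, 2/13 · 0.1029 = 0.015831, 1/13 · 0.1024 = 0.0078769, 3/13 · 0.0729 = 0.016823; these sum to 0.059977.
Dividing through by the total gives posterior P(r = 2 | data) = 0.016417, P(r = 4 | data) = 0.197, P(r = 6 | data) = 0.11081, P(r = 7 | data) = 0.26395, P(r = 8 | data) = 0.13133, P(r = 9 | data) = 0.28049.
The predictive probability is P(red next | data) = (4/5)(0.016417) + (3/5)(0.197) + (2/5)(0.11081) + (3/10)(0.26395) + (1/5)(0.13133) + (1/10)(0.28049) = 0.30916.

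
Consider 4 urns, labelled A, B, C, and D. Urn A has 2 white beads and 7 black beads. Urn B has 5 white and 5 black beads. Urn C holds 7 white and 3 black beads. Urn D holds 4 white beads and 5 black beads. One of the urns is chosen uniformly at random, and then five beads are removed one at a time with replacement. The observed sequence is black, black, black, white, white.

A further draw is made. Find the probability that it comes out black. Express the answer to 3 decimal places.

0.556

Under each hypothesis, the probability of the observed sequence is: P(data | urn A) = (7/9)(7/9)(7/9)(2/9)(2/9) = 0.023235; P(data | urn B) = (5/10)(5/10)(5/10)(5/10)(5/10) = 0.03125; P(data | urn C) = (3/10)(3/10)(3/10)(7/10)(7/10) = 0.01323; P(data | urn D) = (5/9)(5/9)(5/9)(4/9)(4/9) = 0.03387.
The prior-weighted likelihoods are 1/4 · 0.023235 = 0.0058087, 1/4 · 0.03125 = 0.0078125, 1/4 · 0.01323 = 0.0033075, 1/4 · 0.03387 = 0.0084675; with total 0.025396.
The posterior is then P(urn A | data) = 0.22872, P(urn B | data) = 0.30762, P(urn C | data) = 0.13024, P(urn D | data) = 0.33342.
The predictive probability is P(black next | data) = (7/9)(0.22872) + (1/2)(0.30762) + (3/10)(0.13024) + (5/9)(0.33342) = 0.55601.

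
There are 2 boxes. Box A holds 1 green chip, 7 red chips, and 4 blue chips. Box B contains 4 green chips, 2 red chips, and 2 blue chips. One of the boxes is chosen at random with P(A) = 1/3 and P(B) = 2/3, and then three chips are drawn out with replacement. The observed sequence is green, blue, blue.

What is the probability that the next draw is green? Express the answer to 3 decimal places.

The likelihood of the observed sequence under each hypothesis: P(data | box A) = (1/12)(4/12)(4/12) = 0.0092593; P(data | box B) = (4/8)(2/8)(2/8) = 0.03125.
The prior-weighted likelihoods are 1/3 · 0.0092593 = 0.0030864, 2/3 · 0.03125 = 0.020833; with total 0.02392.
Dividing through by the total gives posterior P(box A | data) = 0.12903, P(box B | data) = 0.87097.
Averaging over the posterior, P(green next | data) = (1/12)(0.12903) + (1/2)(0.87097) = 0.44624.

0.446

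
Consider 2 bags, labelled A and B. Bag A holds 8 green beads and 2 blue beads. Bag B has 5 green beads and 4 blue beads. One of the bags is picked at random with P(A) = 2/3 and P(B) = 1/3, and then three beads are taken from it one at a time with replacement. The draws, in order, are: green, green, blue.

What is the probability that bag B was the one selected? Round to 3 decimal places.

Compute the likelihood of the observed sequence for each case: P(data | bag A) = (8/10)(8/10)(2/10) = 0.128; P(data | bag B) = (5/9)(5/9)(4/9) = 0.13717.
Multiplying each by its prior: 2/3 · 0.128 = 0.085333, 1/3 · 0.13717 = 0.045725; summing to 0.13106.
Hence P(bag B | data) = (0.045725) / (0.13106) = 0.34889.

0.349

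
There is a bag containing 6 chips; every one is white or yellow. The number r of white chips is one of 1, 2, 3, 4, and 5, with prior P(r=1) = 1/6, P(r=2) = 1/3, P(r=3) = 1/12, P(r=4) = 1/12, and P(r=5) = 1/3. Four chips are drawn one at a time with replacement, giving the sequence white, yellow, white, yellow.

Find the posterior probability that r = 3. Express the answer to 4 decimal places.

0.1470

Compute the likelihood of the observed sequence for each case: P(data | r = 1) = (1/6)(5/6)(1/6)(5/6) = 0.01929; P(data | r = 2) = (2/6)(4/6)(2/6)(4/6) = 0.049383; P(data | r = 3) = (3/6)(3/6)(3/6)(3/6) = 0.0625; P(data | r = 4) = (4/6)(2/6)(4/6)(2/6) = 0.049383; P(data | r = 5) = (5/6)(1/6)(5/6)(1/6) = 0.01929.
The prior-weighted likelihoods are 1/6 · 0.01929 = 0.003215, 1/3 · 0.049383 = 0.016461, 1/12 · 0.0625 = 0.0052083, 1/12 · 0.049383 = 0.0041152, 1/3 · 0.01929 = 0.00643; with total 0.03543.
So P(r = 3 | data) = (0.0052083) / (0.03543) = 0.14701.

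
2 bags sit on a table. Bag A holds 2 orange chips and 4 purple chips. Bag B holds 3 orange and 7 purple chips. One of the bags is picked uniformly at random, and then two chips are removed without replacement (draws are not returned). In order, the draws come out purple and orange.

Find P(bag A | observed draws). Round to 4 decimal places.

For each hypothesis, P(data | H) works out to: P(data | bag A) = (4/6)(2/5) = 4/15; P(data | bag B) = (7/10)(3/9) = 7/30.
Multiplying each by its prior: 1/2 · 4/15 = 2/15, 1/2 · 7/30 = 7/60; summing to 1/4.
So P(bag A | data) = (2/15) / (1/4) = 8/15.

0.5333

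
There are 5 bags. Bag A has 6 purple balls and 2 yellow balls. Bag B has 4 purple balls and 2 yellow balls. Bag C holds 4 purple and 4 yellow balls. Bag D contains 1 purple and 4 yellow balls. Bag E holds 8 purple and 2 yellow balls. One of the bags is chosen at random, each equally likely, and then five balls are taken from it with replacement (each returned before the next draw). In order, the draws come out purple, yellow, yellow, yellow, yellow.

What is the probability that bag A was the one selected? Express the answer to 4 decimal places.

0.0233

Under each hypothesis, the probability of the observed sequence is: P(data | bag A) = (6/8)(2/8)(2/8)(2/8)(2/8) = 0.0029297; P(data | bag B) = (4/6)(2/6)(2/6)(2/6)(2/6) = 0.0082305; P(data | bag C) = (4/8)(4/8)(4/8)(4/8)(4/8) = 0.03125; P(data | bag D) = (1/5)(4/5)(4/5)(4/5)(4/5) = 0.08192; P(data | bag E) = (8/10)(2/10)(2/10)(2/10)(2/10) = 0.00128.
Weighting by the prior gives 1/5 · 0.0029297 = 0.00058594, 1/5 · 0.0082305 = 0.0016461, 1/5 · 0.03125 = 0.00625, 1/5 · 0.08192 = 0.016384, 1/5 · 0.00128 = 0.000256; these sum to 0.025122.
So P(bag A | data) = (0.00058594) / (0.025122) = 0.023324.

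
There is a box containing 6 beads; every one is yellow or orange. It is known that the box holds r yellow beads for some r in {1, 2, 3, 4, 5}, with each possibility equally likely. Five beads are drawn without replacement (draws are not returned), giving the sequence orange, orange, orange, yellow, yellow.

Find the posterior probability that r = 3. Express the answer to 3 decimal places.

Under each hypothesis, the probability of the observed sequence is: P(data | r = 1) = (5/6)(4/5)(3/4)(1/3)(0/2) = 0; P(data | r = 2) = (4/6)(3/5)(2/4)(2/3)(1/2) = 1/15; P(data | r = 3) = (3/6)(2/5)(1/4)(3/3)(2/2) = 1/20; P(data | r = 4) = (2/6)(1/5)(0/4) = 0; P(data | r = 5) = (1/6)(0/5) = 0.
Multiplying each by its prior: 1/5 · 0 = 0, 1/5 · 1/15 = 1/75, 1/5 · 1/20 = 1/100, 1/5 · 0 = 0, 1/5 · 0 = 0; with total 7/300.
So P(r = 3 | data) = (1/100) / (7/300) = 3/7.

0.429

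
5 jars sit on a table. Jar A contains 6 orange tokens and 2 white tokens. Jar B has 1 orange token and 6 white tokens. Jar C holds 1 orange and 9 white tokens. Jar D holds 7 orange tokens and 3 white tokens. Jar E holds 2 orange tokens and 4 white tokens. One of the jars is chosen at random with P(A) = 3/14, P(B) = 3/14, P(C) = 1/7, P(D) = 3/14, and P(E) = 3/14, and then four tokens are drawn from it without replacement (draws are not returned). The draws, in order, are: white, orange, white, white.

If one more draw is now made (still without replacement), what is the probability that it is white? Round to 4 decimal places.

0.7864

Under each hypothesis, the probability of the observed sequence is: P(data | jar A) = (2/8)(6/7)(1/6)(0/5) = 0; P(data | jar B) = (6/7)(1/6)(5/5)(4/4) = 1/7; P(data | jar C) = (9/10)(1/9)(8/8)(7/7) = 1/10; P(data | jar D) = (3/10)(7/9)(2/8)(1/7) = 1/120; P(data | jar E) = (4/6)(2/5)(3/4)(2/3) = 2/15.
The prior-weighted likelihoods are 3/14 · 0 = 0, 3/14 · 1/7 = 3/98, 1/7 · 1/10 = 1/70, 3/14 · 1/120 = 1/560, 3/14 · 2/15 = 1/35; these sum to 59/784.
The posterior is then P(jar A | data) = 0, P(jar B | data) = 24/59, P(jar C | data) = 56/295, P(jar D | data) = 7/295, P(jar E | data) = 112/295.
Averaging over the posterior, P(white next | data) = (1)(24/59) + (1)(56/295) + (0)(7/295) + (1/2)(112/295) = 232/295.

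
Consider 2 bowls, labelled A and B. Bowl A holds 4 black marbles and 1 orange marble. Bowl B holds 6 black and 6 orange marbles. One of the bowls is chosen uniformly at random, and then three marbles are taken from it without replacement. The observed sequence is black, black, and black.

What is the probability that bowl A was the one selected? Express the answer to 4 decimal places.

Under each hypothesis, the probability of the observed sequence is: P(data | bowl A) = (4/5)(3/4)(2/3) = 2/5; P(data | bowl B) = (6/12)(5/11)(4/10) = 1/11.
The prior-weighted likelihoods are 1/2 · 2/5 = 1/5, 1/2 · 1/11 = 1/22; these sum to 27/110.
Therefore the posterior P(bowl A | data) = (1/5) / (27/110) = 22/27.

0.8148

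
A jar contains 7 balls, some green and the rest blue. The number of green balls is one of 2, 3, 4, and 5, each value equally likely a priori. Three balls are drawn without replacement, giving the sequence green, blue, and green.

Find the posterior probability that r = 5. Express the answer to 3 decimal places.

For each hypothesis, P(data | H) works out to: P(data | r = 2) = (2/7)(5/6)(1/5) = 1/21; P(data | r = 3) = (3/7)(4/6)(2/5) = 4/35; P(data | r = 4) = (4/7)(3/6)(3/5) = 6/35; P(data | r = 5) = (5/7)(2/6)(4/5) = 4/21.
Multiplying each by its prior: 1/4 · 1/21 = 1/84, 1/4 · 4/35 = 1/35, 1/4 · 6/35 = 3/70, 1/4 · 4/21 = 1/21; with total 11/84.
Hence P(r = 5 | data) = (1/21) / (11/84) = 4/11.

0.364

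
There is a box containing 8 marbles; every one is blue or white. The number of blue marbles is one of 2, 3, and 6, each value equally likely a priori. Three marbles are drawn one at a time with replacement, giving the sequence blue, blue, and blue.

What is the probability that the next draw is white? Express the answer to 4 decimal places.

0.3063

Under each hypothesis, the probability of the observed sequence is: P(data | r = 2) = (2/8)(2/8)(2/8) = 0.015625; P(data | r = 3) = (3/8)(3/8)(3/8) = 0.052734; P(data | r = 6) = (6/8)(6/8)(6/8) = 0.42188.
Multiplying each by its prior: 1/3 · 0.015625 = 0.0052083, 1/3 · 0.052734 = 0.017578, 1/3 · 0.42188 = 0.14062; summing to 0.16341.
Normalising, the posterior is P(r = 2 | data) = 0.031873, P(r = 3 | data) = 0.10757, P(r = 6 | data) = 0.86056.
Averaging over the posterior, P(white next | data) = (3/4)(0.031873) + (5/8)(0.10757) + (1/4)(0.86056) = 0.30627.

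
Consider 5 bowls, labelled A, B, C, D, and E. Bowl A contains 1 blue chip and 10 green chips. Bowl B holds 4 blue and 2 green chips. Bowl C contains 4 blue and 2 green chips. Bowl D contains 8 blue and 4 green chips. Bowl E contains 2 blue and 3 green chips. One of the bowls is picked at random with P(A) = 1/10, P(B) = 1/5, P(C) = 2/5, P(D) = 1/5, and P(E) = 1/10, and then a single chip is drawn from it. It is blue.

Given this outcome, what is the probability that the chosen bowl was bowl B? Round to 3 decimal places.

For each hypothesis, P(data | H) works out to: P(data | bowl A) = (1/11) = 0.090909; P(data | bowl B) = (4/6) = 0.66667; P(data | bowl C) = (4/6) = 0.66667; P(data | bowl D) = (8/12) = 0.66667; P(data | bowl E) = (2/5) = 0.4.
Multiplying each by its prior: 1/10 · 0.090909 = 0.0090909, 1/5 · 0.66667 = 0.13333, 2/5 · 0.66667 = 0.26667, 1/5 · 0.66667 = 0.13333, 1/10 · 0.4 = 0.04; these sum to 0.58242.
Hence P(bowl B | data) = (0.13333) / (0.58242) = 0.22893.

0.229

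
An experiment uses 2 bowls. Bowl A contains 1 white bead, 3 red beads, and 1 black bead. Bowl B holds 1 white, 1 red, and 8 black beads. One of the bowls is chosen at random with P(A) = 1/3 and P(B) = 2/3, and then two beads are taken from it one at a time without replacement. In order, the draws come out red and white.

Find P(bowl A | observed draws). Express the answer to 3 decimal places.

0.871

The likelihood of the observed sequence under each hypothesis: P(data | bowl A) = (3/5)(1/4) = 3/20; P(data | bowl B) = (1/10)(1/9) = 1/90.
The prior-weighted likelihoods are 1/3 · 3/20 = 1/20, 2/3 · 1/90 = 1/135; summing to 31/540.
So P(bowl A | data) = (1/20) / (31/540) = 27/31.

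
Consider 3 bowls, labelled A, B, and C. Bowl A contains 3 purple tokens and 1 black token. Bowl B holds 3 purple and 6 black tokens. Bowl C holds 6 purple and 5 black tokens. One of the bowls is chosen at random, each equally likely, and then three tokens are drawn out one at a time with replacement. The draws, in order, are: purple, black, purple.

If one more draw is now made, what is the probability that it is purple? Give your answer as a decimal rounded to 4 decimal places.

0.5828

Compute the likelihood of the observed sequence for each case: P(data | bowl A) = (3/4)(1/4)(3/4) = 0.14062; P(data | bowl B) = (3/9)(6/9)(3/9) = 0.074074; P(data | bowl C) = (6/11)(5/11)(6/11) = 0.13524.
Weighting by the prior gives 1/3 · 0.14062 = 0.046875, 1/3 · 0.074074 = 0.024691, 1/3 · 0.13524 = 0.045079; summing to 0.11665.
Dividing through by the total gives posterior P(bowl A | data) = 0.40186, P(bowl B | data) = 0.21168, P(bowl C | data) = 0.38646.
The predictive probability is P(purple next | data) = (3/4)(0.40186) + (1/3)(0.21168) + (6/11)(0.38646) = 0.58275.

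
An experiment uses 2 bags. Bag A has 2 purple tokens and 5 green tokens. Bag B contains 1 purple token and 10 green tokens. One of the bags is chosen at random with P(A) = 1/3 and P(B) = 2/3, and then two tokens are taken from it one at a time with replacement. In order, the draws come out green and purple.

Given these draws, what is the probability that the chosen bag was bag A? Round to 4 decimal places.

The likelihood of the observed sequence under each hypothesis: P(data | bag A) = (5/7)(2/7) = 0.20408; P(data | bag B) = (10/11)(1/11) = 0.082645.
The prior-weighted likelihoods are 1/3 · 0.20408 = 0.068027, 2/3 · 0.082645 = 0.055096; summing to 0.12312.
By Bayes' rule, P(bag A | data) = (0.068027) / (0.12312) = 0.55251.

0.5525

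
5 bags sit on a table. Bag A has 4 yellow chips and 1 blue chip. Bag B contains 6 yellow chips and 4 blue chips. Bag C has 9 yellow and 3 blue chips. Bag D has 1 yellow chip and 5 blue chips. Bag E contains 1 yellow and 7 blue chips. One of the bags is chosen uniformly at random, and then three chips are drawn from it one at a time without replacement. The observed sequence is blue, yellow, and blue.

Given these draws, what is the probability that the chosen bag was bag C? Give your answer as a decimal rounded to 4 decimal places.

Compute the likelihood of the observed sequence for each case: P(data | bag A) = (1/5)(4/4)(0/3) = 0; P(data | bag B) = (4/10)(6/9)(3/8) = 0.1; P(data | bag C) = (3/12)(9/11)(2/10) = 0.040909; P(data | bag D) = (5/6)(1/5)(4/4) = 0.16667; P(data | bag E) = (7/8)(1/7)(6/6) = 0.125.
The prior-weighted likelihoods are 1/5 · 0 = 0, 1/5 · 0.1 = 0.02, 1/5 · 0.040909 = 0.0081818, 1/5 · 0.16667 = 0.033333, 1/5 · 0.125 = 0.025; summing to 0.086515.
Therefore the posterior P(bag C | data) = (0.0081818) / (0.086515) = 0.094571.

0.0946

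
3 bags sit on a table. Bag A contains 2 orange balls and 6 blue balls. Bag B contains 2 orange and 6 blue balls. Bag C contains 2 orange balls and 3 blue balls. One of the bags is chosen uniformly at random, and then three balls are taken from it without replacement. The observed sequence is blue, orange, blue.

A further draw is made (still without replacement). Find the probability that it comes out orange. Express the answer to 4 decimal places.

0.3077

For each hypothesis, P(data | H) works out to: P(data | bag A) = (6/8)(2/7)(5/6) = 5/28; P(data | bag B) = (6/8)(2/7)(5/6) = 5/28; P(data | bag C) = (3/5)(2/4)(2/3) = 1/5.
Weighting by the prior gives 1/3 · 5/28 = 5/84, 1/3 · 5/28 = 5/84, 1/3 · 1/5 = 1/15; with total 13/70.
The posterior is then P(bag A | data) = 25/78, P(bag B | data) = 25/78, P(bag C | data) = 14/39.
Averaging over the posterior, P(orange next | data) = (1/5)(25/78) + (1/5)(25/78) + (1/2)(14/39) = 4/13.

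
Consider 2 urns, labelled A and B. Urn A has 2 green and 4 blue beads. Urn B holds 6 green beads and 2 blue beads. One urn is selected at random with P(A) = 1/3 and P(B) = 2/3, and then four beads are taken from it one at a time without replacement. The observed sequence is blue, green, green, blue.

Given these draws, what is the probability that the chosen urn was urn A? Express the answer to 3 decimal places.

Under each hypothesis, the probability of the observed sequence is: P(data | urn A) = (4/6)(2/5)(1/4)(3/3) = 1/15; P(data | urn B) = (2/8)(6/7)(5/6)(1/5) = 1/28.
Weighting by the prior gives 1/3 · 1/15 = 1/45, 2/3 · 1/28 = 1/42; with total 29/630.
By Bayes' rule, P(urn A | data) = (1/45) / (29/630) = 14/29.

0.483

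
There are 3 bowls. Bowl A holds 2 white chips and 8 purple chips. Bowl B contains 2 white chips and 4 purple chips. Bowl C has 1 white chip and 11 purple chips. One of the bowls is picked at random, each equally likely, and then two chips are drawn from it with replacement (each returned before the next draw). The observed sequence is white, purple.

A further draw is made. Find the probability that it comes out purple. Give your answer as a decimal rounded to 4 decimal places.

Under each hypothesis, the probability of the observed sequence is: P(data | bowl A) = (2/10)(8/10) = 0.16; P(data | bowl B) = (2/6)(4/6) = 0.22222; P(data | bowl C) = (1/12)(11/12) = 0.076389.
The prior-weighted likelihoods are 1/3 · 0.16 = 0.053333, 1/3 · 0.22222 = 0.074074, 1/3 · 0.076389 = 0.025463; summing to 0.15287.
The posterior is then P(bowl A | data) = 0.34888, P(bowl B | data) = 0.48455, P(bowl C | data) = 0.16657.
Averaging over the posterior, P(purple next | data) = (4/5)(0.34888) + (2/3)(0.48455) + (11/12)(0.16657) = 0.75483.

0.7548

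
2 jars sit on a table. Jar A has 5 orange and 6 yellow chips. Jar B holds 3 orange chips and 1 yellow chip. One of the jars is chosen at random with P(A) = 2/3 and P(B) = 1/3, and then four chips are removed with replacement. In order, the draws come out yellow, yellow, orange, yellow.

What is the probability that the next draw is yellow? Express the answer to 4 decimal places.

Compute the likelihood of the observed sequence for each case: P(data | jar A) = (6/11)(6/11)(5/11)(6/11) = 0.073765; P(data | jar B) = (1/4)(1/4)(3/4)(1/4) = 0.011719.
The prior-weighted likelihoods are 2/3 · 0.073765 = 0.049177, 1/3 · 0.011719 = 0.0039062; summing to 0.053083.
Dividing through by the total gives posterior P(jar A | data) = 0.92641, P(jar B | data) = 0.073587.
So P(yellow next | data) = Σ P(yellow next | H) P(H | data) = (6/11)(0.92641) + (1/4)(0.073587) = 0.52371.

0.5237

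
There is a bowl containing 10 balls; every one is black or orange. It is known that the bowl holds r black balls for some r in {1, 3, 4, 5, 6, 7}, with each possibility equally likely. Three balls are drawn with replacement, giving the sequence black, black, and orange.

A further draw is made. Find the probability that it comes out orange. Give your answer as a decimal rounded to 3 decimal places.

Compute the likelihood of the observed sequence for each case: P(data | r = 1) = (1/10)(1/10)(9/10) = 0.009; P(data | r = 3) = (3/10)(3/10)(7/10) = 0.063; P(data | r = 4) = (4/10)(4/10)(6/10) = 0.096; P(data | r = 5) = (5/10)(5/10)(5/10) = 0.125; P(data | r = 6) = (6/10)(6/10)(4/10) = 0.144; P(data | r = 7) = (7/10)(7/10)(3/10) = 0.147.
Weighting by the prior gives 1/6 · 0.009 = 0.0015, 1/6 · 0.063 = 0.0105, 1/6 · 0.096 = 0.016, 1/6 · 0.125 = 0.020833, 1/6 · 0.144 = 0.024, 1/6 · 0.147 = 0.0245; summing to 0.097333.
Normalising, the posterior is P(r = 1 | data) = 0.015411, P(r = 3 | data) = 0.10788, P(r = 4 | data) = 0.16438, P(r = 5 | data) = 0.21404, P(r = 6 | data) = 0.24658, P(r = 7 | data) = 0.25171.
Averaging over the posterior, P(orange next | data) = (9/10)(0.015411) + (7/10)(0.10788) + (3/5)(0.16438) + (1/2)(0.21404) + (2/5)(0.24658) + (3/10)(0.25171) = 0.46918.

0.469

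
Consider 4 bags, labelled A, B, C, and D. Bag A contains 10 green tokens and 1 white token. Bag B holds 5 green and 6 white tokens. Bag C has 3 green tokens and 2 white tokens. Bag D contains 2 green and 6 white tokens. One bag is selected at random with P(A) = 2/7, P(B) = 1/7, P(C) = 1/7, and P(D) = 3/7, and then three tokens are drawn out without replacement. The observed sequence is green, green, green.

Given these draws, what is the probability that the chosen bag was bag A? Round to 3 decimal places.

Under each hypothesis, the probability of the observed sequence is: P(data | bag A) = (10/11)(9/10)(8/9) = 0.72727; P(data | bag B) = (5/11)(4/10)(3/9) = 0.060606; P(data | bag C) = (3/5)(2/4)(1/3) = 0.1; P(data | bag D) = (2/8)(1/7)(0/6) = 0.
The prior-weighted likelihoods are 2/7 · 0.72727 = 0.20779, 1/7 · 0.060606 = 0.008658, 1/7 · 0.1 = 0.014286, 3/7 · 0 = 0; these sum to 0.23074.
By Bayes' rule, P(bag A | data) = (0.20779) / (0.23074) = 0.90056.

0.901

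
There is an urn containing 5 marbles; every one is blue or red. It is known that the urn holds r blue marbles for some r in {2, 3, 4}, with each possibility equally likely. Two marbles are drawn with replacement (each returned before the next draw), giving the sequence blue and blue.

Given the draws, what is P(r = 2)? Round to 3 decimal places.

The likelihood of the observed sequence under each hypothesis: P(data | r = 2) = (2/5)(2/5) = 4/25; P(data | r = 3) = (3/5)(3/5) = 9/25; P(data | r = 4) = (4/5)(4/5) = 16/25.
The prior-weighted likelihoods are 1/3 · 4/25 = 4/75, 1/3 · 9/25 = 3/25, 1/3 · 16/25 = 16/75; summing to 29/75.
Therefore the posterior P(r = 2 | data) = (4/75) / (29/75) = 4/29.

0.138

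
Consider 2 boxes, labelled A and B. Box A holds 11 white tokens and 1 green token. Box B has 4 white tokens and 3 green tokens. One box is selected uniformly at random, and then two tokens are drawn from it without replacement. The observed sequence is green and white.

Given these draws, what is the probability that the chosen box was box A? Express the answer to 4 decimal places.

0.2258

Compute the likelihood of the observed sequence for each case: P(data | box A) = (1/12)(11/11) = 1/12; P(data | box B) = (3/7)(4/6) = 2/7.
The prior-weighted likelihoods are 1/2 · 1/12 = 1/24, 1/2 · 2/7 = 1/7; summing to 31/168.
Hence P(box A | data) = (1/24) / (31/168) = 7/31.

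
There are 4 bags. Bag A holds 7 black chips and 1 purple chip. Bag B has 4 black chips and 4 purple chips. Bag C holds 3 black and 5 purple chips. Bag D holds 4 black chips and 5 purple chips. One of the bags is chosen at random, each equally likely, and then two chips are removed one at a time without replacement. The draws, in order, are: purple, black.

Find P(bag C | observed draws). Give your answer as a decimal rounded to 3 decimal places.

The likelihood of the observed sequence under each hypothesis: P(data | bag A) = (1/8)(7/7) = 0.125; P(data | bag B) = (4/8)(4/7) = 0.28571; P(data | bag C) = (5/8)(3/7) = 0.26786; P(data | bag D) = (5/9)(4/8) = 0.27778.
Weighting by the prior gives 1/4 · 0.125 = 0.03125, 1/4 · 0.28571 = 0.071429, 1/4 · 0.26786 = 0.066964, 1/4 · 0.27778 = 0.069444; summing to 0.23909.
Therefore the posterior P(bag C | data) = (0.066964) / (0.23909) = 0.28008.

0.280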